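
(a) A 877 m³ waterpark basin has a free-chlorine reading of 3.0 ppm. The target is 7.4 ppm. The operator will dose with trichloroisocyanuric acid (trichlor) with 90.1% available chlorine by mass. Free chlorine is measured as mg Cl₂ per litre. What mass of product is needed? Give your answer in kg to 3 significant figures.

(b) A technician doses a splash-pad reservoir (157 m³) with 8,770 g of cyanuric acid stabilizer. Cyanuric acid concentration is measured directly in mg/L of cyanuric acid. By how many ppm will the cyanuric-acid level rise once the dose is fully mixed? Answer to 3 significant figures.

(a) Volume: 877 m³ = 877,000 L.
(a) Chlorine deficit: 7.4 − 3.0 = 4.4 ppm = 4.4 mg/L as Cl₂.
(a) Cl₂ equivalent needed: 4.4 mg/L × 877,000 L = 3,859,000 mg = 3859 g.
(a) Product at 90.1% available chlorine: 3859 / 0.901 = 4283 g.

(b) Volume: 157 m³ = 157,000 L.
(b) Rise: 8,770 g / 157,000 L × 1000 = 55.86 mg/L.

(a) 4.28 kg; (b) 55.9 ppm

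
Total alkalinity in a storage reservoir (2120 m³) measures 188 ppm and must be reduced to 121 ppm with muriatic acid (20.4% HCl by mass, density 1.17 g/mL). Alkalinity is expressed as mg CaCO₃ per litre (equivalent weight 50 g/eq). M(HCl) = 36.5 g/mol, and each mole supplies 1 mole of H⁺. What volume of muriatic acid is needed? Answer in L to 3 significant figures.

434 L

Volume: 2120 m³ = 2,120,000 L.
Alkalinity to neutralize: (188 − 121) = 67 mg/L as CaCO₃ × 2,120,000 L = 142,000 g as CaCO₃.
Equivalents of H⁺ required: 142,000 ÷ 50 g/eq = 2841 eq = 2841 mol HCl.
Mass of HCl: 2841 × 36.5 = 103,700 g.
Mass of 20.4% solution: 103,700 / 0.204 = 508,300 g.
Volume: 508,300 g ÷ 1.17 g/mL = 434,400 mL.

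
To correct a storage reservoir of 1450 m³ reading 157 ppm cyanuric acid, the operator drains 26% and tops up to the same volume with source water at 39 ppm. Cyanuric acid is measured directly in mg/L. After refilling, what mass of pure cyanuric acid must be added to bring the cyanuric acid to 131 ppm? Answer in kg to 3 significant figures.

6.79 kg

Volume: 1450 m³ = 1,450,000 L.
After draining 26% and refilling: 157 × 0.74 + 39 × 0.26 = 126.32 ppm.
Deficit to target: 131 − 126.32 = 4.68 mg/L.
Mass: 4.68 mg/L × 1,450,000 L = 6786 g cyanuric acid.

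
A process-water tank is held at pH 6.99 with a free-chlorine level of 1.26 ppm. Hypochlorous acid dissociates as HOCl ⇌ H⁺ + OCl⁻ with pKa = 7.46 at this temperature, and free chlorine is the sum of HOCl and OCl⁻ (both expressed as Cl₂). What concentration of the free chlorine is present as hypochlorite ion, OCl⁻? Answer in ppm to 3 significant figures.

[OCl⁻]/[HOCl] = 10^(pH − pKa) = 10^(6.99 − 7.46) = 10^-0.47 = 0.3388.
Fraction as HOCl = 1 / (1 + 0.3388) = 0.7469.
OCl⁻ = (1 − 0.7469) × 1.26 ppm = 0.3189 ppm.

0.319 ppm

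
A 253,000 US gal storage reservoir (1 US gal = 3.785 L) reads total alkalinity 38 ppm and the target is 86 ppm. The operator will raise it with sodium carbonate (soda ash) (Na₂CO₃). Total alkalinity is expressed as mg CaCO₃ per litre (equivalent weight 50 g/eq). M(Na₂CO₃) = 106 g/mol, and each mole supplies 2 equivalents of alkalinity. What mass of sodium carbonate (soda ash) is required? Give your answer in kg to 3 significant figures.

Volume: 253,000 US gal × 3.785 L/gal = 957,605 L.
Alkalinity to add: (86 − 38) = 48 mg/L as CaCO₃ × 957,605 L = 45,970 g as CaCO₃.
Equivalents: 45,970 g ÷ 50 g/eq = 919.3 eq.
Each mole of Na₂CO₃ supplies 2 eq, so 919.3 / 2 = 459.7 mol.
Mass: 459.7 mol × 106 g/mol = 48,720 g.

48.7 kg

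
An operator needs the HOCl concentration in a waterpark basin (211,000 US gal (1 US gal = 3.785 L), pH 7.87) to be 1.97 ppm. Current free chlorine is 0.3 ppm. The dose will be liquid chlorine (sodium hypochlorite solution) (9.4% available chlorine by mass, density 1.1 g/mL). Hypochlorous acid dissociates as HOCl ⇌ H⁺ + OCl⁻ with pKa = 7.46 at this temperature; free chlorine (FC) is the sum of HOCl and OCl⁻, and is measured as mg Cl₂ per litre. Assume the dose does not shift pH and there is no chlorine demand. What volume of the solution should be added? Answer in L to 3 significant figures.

52.0 L

Volume: 211,000 US gal × 3.785 L/gal = 798,635 L.
[OCl⁻]/[HOCl] = 10^(pH − pKa) = 10^(7.87 − 7.46) = 2.57; fraction as HOCl = 1/(1 + 2.57) = 0.2801.
Free chlorine required for 1.97 ppm HOCl: 1.97 / 0.2801 = 7.034 ppm.
FC to add: 7.034 − 0.3 = 6.734 mg/L as Cl₂.
Cl₂ equivalent: 6.734 mg/L × 798,635 L = 5378 g.
Product at 9.4% available Cl: 5378 / 0.094 = 57,210 g.
Volume: 57,210 g ÷ 1.1 g/mL = 52,010 mL.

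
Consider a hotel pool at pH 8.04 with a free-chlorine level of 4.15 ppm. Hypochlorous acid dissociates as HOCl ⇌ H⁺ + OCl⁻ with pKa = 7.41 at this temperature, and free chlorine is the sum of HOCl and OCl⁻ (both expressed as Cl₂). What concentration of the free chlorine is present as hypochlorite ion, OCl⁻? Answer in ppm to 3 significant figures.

3.36 ppm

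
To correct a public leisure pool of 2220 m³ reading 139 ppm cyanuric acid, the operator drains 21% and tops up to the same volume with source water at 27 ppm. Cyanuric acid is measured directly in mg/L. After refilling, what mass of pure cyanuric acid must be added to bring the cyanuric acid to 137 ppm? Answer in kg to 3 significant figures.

47.8 kg

Volume: 2220 m³ = 2,220,000 L.
After draining 21% and refilling: 139 × 0.79 + 27 × 0.21 = 115.48 ppm.
Deficit to target: 137 − 115.48 = 21.52 mg/L.
Mass: 21.52 mg/L × 2,220,000 L = 47,770 g cyanuric acid.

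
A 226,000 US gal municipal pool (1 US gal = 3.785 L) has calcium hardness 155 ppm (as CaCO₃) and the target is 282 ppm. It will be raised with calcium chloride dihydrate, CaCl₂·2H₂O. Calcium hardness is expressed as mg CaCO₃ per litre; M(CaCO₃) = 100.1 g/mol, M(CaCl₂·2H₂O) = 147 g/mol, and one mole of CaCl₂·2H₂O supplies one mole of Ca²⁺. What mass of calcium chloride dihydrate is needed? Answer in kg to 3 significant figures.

160 kg

Volume: 226,000 US gal × 3.785 L/gal = 855,410 L.
Hardness to add: (282 − 155) = 127 mg/L as CaCO₃ × 855,410 L = 108,600 g as CaCO₃.
Moles of Ca²⁺ (1 mol Ca²⁺ ≡ 1 mol CaCO₃): 108,600 / 100.1 g/mol = 1085 mol.
Mass of CaCl₂·2H₂O: 1085 × 147 = 159,500 g.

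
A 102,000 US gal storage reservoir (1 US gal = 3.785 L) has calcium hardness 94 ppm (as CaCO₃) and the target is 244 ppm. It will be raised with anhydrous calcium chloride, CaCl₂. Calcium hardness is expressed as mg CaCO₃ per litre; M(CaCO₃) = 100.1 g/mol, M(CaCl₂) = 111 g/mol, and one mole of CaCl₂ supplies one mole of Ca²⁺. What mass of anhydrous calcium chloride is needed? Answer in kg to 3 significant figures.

64.2 kg

Volume: 102,000 US gal × 3.785 L/gal = 386,070 L.
Hardness to add: (244 − 94) = 150 mg/L as CaCO₃ × 386,070 L = 57,910 g as CaCO₃.
Moles of Ca²⁺ (1 mol Ca²⁺ ≡ 1 mol CaCO₃): 57,910 / 100.1 g/mol = 578.5 mol.
Mass of CaCl₂: 578.5 × 111 = 64,220 g.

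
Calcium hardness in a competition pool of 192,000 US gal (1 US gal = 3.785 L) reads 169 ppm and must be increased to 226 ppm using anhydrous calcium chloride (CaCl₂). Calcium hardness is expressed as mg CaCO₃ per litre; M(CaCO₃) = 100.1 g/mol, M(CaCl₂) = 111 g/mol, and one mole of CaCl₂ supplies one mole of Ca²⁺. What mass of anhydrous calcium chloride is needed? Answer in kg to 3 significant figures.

Volume: 192,000 US gal × 3.785 L/gal = 726,720 L.
Hardness to add: (226 − 169) = 57 mg/L as CaCO₃ × 726,720 L = 41,420 g as CaCO₃.
Moles of Ca²⁺ (1 mol Ca²⁺ ≡ 1 mol CaCO₃): 41,420 / 100.1 g/mol = 413.8 mol.
Mass of CaCl₂: 413.8 × 111 = 45,930 g.

45.9 kg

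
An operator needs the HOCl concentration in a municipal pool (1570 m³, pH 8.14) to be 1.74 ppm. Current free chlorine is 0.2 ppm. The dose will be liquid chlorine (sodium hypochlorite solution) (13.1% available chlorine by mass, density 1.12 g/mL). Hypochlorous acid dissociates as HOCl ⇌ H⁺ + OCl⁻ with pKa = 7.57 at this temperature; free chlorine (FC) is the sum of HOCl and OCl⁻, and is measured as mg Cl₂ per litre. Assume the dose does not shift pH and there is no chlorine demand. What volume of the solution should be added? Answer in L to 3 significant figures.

Volume: 1570 m³ = 1,570,000 L.
[OCl⁻]/[HOCl] = 10^(pH − pKa) = 10^(8.14 − 7.57) = 3.715; fraction as HOCl = 1/(1 + 3.715) = 0.2121.
Free chlorine required for 1.74 ppm HOCl: 1.74 / 0.2121 = 8.205 ppm.
FC to add: 8.205 − 0.2 = 8.005 mg/L as Cl₂.
Cl₂ equivalent: 8.005 mg/L × 1,570,000 L = 12,570 g.
Product at 13.1% available Cl: 12,570 / 0.131 = 95,930 g.
Volume: 95,930 g ÷ 1.12 g/mL = 85,660 mL.

85.7 L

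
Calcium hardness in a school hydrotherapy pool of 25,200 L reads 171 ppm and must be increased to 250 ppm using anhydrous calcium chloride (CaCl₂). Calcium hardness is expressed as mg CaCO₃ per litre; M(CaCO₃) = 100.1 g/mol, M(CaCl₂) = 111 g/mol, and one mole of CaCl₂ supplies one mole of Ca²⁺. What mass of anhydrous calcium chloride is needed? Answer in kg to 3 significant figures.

2.21 kg

Hardness to add: (250 − 171) = 79 mg/L as CaCO₃ × 25,200 L = 1991 g as CaCO₃.
Moles of Ca²⁺ (1 mol Ca²⁺ ≡ 1 mol CaCO₃): 1991 / 100.1 g/mol = 19.89 mol.
Mass of CaCl₂: 19.89 × 111 = 2208 g.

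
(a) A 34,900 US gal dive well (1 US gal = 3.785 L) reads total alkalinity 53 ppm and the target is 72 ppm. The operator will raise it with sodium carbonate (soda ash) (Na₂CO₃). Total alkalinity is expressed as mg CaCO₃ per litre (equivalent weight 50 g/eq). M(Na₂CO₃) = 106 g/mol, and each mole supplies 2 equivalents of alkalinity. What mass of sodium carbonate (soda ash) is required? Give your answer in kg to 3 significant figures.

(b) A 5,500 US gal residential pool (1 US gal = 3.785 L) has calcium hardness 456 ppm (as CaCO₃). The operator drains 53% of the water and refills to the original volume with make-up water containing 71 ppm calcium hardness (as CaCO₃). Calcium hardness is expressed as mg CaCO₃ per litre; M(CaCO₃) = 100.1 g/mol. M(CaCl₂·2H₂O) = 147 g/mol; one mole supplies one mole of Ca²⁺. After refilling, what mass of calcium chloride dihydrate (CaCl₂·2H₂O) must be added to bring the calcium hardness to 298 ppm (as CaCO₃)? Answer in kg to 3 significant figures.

(a) 2.66 kg; (b) 1.41 kg

(a) Volume: 34,900 US gal × 3.785 L/gal = 132,096 L.
(a) Alkalinity to add: (72 − 53) = 19 mg/L as CaCO₃ × 132,096 L = 2510 g as CaCO₃.
(a) Equivalents: 2510 g ÷ 50 g/eq = 50.2 eq.
(a) Each mole of Na₂CO₃ supplies 2 eq, so 50.2 / 2 = 25.1 mol.
(a) Mass: 25.1 mol × 106 g/mol = 2660 g.

(b) Volume: 5,500 US gal × 3.785 L/gal = 20,818 L.
(b) After draining 53% and refilling: 456 × 0.47 + 71 × 0.53 = 251.95 ppm.
(b) Deficit to target: 298 − 251.95 = 46.05 mg/L.
(b) As CaCO₃: 46.05 mg/L × 20,818 L = 958.6 g; ÷ 100.1 = 9.577 mol Ca²⁺.
(b) Mass: 9.577 × 147 = 1408 g.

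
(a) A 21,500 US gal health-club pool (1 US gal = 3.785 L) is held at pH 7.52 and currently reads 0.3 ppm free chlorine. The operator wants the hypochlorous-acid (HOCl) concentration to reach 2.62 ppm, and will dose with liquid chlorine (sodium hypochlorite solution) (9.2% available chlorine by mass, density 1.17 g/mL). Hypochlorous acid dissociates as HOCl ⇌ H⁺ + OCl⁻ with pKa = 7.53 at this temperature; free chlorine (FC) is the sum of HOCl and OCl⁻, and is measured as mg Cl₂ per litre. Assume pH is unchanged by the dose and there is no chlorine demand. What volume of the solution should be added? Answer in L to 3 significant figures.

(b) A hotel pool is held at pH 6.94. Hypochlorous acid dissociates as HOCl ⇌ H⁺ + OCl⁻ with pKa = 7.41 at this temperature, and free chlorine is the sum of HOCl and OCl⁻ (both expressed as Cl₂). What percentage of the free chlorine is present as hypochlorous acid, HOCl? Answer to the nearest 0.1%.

(a) 3.69 L; (b) 74.7%

(a) Volume: 21,500 US gal × 3.785 L/gal = 81,378 L.
(a) [OCl⁻]/[HOCl] = 10^(pH − pKa) = 10^(7.52 − 7.53) = 0.9772; fraction as HOCl = 1/(1 + 0.9772) = 0.5058.
(a) Free chlorine required for 2.62 ppm HOCl: 2.62 / 0.5058 = 5.18 ppm.
(a) FC to add: 5.18 − 0.3 = 4.88 mg/L as Cl₂.
(a) Cl₂ equivalent: 4.88 mg/L × 81,378 L = 397.2 g.
(a) Product at 9.2% available Cl: 397.2 / 0.092 = 4317 g.
(a) Volume: 4317 g ÷ 1.17 g/mL = 3690 mL.

(b) [OCl⁻]/[HOCl] = 10^(pH − pKa) = 10^(6.94 − 7.41) = 10^-0.47 = 0.3388.
(b) Fraction as HOCl = 1 / (1 + 0.3388) = 0.7469.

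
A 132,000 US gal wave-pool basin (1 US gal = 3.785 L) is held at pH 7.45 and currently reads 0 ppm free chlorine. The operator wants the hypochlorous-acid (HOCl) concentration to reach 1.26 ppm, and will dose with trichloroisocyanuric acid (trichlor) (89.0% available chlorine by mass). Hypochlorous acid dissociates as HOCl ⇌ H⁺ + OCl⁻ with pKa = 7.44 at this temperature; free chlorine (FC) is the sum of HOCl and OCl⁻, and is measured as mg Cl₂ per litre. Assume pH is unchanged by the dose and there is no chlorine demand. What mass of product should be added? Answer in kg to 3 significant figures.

Volume: 132,000 US gal × 3.785 L/gal = 499,620 L.
[OCl⁻]/[HOCl] = 10^(pH − pKa) = 10^(7.45 − 7.44) = 1.023; fraction as HOCl = 1/(1 + 1.023) = 0.4942.
Free chlorine required for 1.26 ppm HOCl: 1.26 / 0.4942 = 2.549 ppm.
FC to add: 2.549 − 0 = 2.549 mg/L as Cl₂.
Cl₂ equivalent: 2.549 mg/L × 499,620 L = 1274 g.
Product at 89.0% available Cl: 1274 / 0.89 = 1431 g.

1.43 kg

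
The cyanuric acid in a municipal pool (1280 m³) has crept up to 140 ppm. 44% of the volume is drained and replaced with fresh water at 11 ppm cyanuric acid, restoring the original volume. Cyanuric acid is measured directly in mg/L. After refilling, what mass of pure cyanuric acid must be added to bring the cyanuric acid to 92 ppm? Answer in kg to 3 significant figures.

Volume: 1280 m³ = 1,280,000 L.
After draining 44% and refilling: 140 × 0.56 + 11 × 0.44 = 83.24 ppm.
Deficit to target: 92 − 83.24 = 8.76 mg/L.
Mass: 8.76 mg/L × 1,280,000 L = 11,210 g cyanuric acid.

11.2 kg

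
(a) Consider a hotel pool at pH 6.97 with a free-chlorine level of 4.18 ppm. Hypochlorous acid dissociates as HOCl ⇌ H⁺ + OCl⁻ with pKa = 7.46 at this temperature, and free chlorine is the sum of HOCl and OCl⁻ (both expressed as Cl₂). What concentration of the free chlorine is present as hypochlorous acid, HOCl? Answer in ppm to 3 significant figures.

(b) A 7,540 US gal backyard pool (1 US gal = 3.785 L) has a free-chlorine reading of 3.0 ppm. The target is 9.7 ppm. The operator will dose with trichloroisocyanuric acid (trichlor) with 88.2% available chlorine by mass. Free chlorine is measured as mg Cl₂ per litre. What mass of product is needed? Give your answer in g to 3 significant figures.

(a) 3.16 ppm; (b) 217 g

(a) [OCl⁻]/[HOCl] = 10^(pH − pKa) = 10^(6.97 − 7.46) = 10^-0.49 = 0.3236.
(a) Fraction as HOCl = 1 / (1 + 0.3236) = 0.7555.
(a) HOCl = 0.7555 × 4.18 ppm = 3.158 ppm.

(b) Volume: 7,540 US gal × 3.785 L/gal = 28,539 L.
(b) Chlorine deficit: 9.7 − 3.0 = 6.7 ppm = 6.7 mg/L as Cl₂.
(b) Cl₂ equivalent needed: 6.7 mg/L × 28,539 L = 191,200 mg = 191.2 g.
(b) Product at 88.2% available chlorine: 191.2 / 0.882 = 216.8 g.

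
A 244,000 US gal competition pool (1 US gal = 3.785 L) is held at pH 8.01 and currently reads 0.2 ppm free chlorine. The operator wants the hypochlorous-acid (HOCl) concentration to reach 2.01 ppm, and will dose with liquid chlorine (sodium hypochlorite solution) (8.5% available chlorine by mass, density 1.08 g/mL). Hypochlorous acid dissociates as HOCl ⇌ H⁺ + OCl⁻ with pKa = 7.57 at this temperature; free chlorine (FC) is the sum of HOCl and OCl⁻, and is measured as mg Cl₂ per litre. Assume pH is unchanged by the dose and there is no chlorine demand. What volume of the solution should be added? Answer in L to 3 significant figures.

73.9 L

Volume: 244,000 US gal × 3.785 L/gal = 923,540 L.
[OCl⁻]/[HOCl] = 10^(pH − pKa) = 10^(8.01 − 7.57) = 2.754; fraction as HOCl = 1/(1 + 2.754) = 0.2664.
Free chlorine required for 2.01 ppm HOCl: 2.01 / 0.2664 = 7.546 ppm.
FC to add: 7.546 − 0.2 = 7.346 mg/L as Cl₂.
Cl₂ equivalent: 7.346 mg/L × 923,540 L = 6784 g.
Product at 8.5% available Cl: 6784 / 0.085 = 79,820 g.
Volume: 79,820 g ÷ 1.08 g/mL = 73,900 mL.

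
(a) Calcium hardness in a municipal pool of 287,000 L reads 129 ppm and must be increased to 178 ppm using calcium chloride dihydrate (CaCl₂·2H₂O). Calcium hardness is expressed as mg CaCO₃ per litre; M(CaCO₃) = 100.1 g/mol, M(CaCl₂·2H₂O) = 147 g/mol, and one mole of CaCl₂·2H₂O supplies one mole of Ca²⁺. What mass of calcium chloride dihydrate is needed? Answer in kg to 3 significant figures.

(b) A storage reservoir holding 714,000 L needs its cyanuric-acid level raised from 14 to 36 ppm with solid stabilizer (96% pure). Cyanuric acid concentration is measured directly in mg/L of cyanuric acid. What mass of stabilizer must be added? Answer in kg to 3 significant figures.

(a) 20.7 kg; (b) 16.4 kg

(a) Hardness to add: (178 − 129) = 49 mg/L as CaCO₃ × 287,000 L = 14,060 g as CaCO₃.
(a) Moles of Ca²⁺ (1 mol Ca²⁺ ≡ 1 mol CaCO₃): 14,060 / 100.1 g/mol = 140.5 mol.
(a) Mass of CaCl₂·2H₂O: 140.5 × 147 = 20,650 g.

(b) CYA to add: (36 − 14) = 22 mg/L × 714,000 L = 15,710 g cyanuric acid.
(b) At 96% purity: 15,710 / 0.96 = 16,360 g product.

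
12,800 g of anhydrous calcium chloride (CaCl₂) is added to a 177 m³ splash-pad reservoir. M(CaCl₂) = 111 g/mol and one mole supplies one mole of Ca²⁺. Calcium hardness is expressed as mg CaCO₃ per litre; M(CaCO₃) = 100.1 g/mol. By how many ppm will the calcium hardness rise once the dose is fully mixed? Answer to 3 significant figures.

65.2 ppm

Volume: 177 m³ = 177,000 L.
Moles of Ca²⁺: 12,800 g ÷ 111 g/mol = 115.3 mol.
As CaCO₃: 115.3 mol × 100.1 g/mol = 11,540 g.
Rise: 11,540 g / 177,000 L × 1000 = 65.22 mg/L.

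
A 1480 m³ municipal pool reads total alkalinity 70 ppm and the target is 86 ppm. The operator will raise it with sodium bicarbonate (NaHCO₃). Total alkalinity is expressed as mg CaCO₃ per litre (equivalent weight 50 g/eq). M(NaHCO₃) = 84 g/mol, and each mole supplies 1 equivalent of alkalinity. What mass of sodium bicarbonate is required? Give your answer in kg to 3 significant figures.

Volume: 1480 m³ = 1,480,000 L.
Alkalinity to add: (86 − 70) = 16 mg/L as CaCO₃ × 1,480,000 L = 23,680 g as CaCO₃.
Equivalents: 23,680 g ÷ 50 g/eq = 473.6 eq.
NaHCO₃ supplies 1 eq per mole → 473.6 mol.
Mass: 473.6 mol × 84 g/mol = 39,780 g.

39.8 kg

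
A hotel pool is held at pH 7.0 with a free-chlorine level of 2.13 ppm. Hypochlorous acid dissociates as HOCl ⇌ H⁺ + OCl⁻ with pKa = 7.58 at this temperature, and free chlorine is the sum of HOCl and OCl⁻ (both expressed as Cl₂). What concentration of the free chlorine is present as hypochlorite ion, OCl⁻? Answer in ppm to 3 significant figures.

0.444 ppm

[OCl⁻]/[HOCl] = 10^(pH − pKa) = 10^(7.0 − 7.58) = 10^-0.58 = 0.263.
Fraction as HOCl = 1 / (1 + 0.263) = 0.7917.
OCl⁻ = (1 − 0.7917) × 2.13 ppm = 0.4436 ppm.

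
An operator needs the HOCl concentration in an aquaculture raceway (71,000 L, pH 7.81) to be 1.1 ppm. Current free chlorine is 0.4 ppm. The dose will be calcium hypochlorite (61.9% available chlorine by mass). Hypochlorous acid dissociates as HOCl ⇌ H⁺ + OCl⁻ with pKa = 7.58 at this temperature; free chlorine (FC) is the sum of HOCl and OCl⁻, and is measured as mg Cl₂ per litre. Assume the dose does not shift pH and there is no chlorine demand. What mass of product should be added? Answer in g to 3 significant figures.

295 g

[OCl⁻]/[HOCl] = 10^(pH − pKa) = 10^(7.81 − 7.58) = 1.698; fraction as HOCl = 1/(1 + 1.698) = 0.3706.
Free chlorine required for 1.1 ppm HOCl: 1.1 / 0.3706 = 2.968 ppm.
FC to add: 2.968 − 0.4 = 2.568 mg/L as Cl₂.
Cl₂ equivalent: 2.568 mg/L × 71,000 L = 182.3 g.
Product at 61.9% available Cl: 182.3 / 0.619 = 294.6 g.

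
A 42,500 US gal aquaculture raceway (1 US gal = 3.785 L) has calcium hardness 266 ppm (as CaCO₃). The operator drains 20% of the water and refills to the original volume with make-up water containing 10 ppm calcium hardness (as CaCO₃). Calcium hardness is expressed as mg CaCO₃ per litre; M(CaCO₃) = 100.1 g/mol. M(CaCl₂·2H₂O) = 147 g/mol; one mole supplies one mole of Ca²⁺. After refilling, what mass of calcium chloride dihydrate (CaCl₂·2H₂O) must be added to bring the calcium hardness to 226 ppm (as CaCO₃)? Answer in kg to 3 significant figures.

2.65 kg

Volume: 42,500 US gal × 3.785 L/gal = 160,862 L.
After draining 20% and refilling: 266 × 0.80 + 10 × 0.20 = 214.8 ppm.
Deficit to target: 226 − 214.8 = 11.2 mg/L.
As CaCO₃: 11.2 mg/L × 160,862 L = 1802 g; ÷ 100.1 = 18 mol Ca²⁺.
Mass: 18 × 147 = 2646 g.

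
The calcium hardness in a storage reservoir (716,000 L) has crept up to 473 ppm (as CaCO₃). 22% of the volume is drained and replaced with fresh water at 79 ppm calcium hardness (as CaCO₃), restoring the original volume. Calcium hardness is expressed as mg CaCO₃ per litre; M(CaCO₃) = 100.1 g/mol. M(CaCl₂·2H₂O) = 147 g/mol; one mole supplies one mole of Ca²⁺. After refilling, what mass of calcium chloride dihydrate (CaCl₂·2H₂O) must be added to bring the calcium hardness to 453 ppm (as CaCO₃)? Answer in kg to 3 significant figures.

After draining 22% and refilling: 473 × 0.78 + 79 × 0.22 = 386.32 ppm.
Deficit to target: 453 − 386.32 = 66.68 mg/L.
As CaCO₃: 66.68 mg/L × 716,000 L = 47,740 g; ÷ 100.1 = 477 mol Ca²⁺.
Mass: 477 × 147 = 70,110 g.

70.1 kg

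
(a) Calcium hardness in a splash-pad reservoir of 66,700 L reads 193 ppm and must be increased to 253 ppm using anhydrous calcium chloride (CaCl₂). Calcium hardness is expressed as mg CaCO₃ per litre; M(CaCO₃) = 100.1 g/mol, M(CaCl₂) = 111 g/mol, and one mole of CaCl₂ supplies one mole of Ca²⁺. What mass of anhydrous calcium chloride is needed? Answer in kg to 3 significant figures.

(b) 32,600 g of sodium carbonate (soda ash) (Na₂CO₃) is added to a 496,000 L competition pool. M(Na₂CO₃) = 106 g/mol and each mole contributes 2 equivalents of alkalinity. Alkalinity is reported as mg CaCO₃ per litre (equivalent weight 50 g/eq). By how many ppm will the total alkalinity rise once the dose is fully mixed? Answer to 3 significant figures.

(a) Hardness to add: (253 − 193) = 60 mg/L as CaCO₃ × 66,700 L = 4002 g as CaCO₃.
(a) Moles of Ca²⁺ (1 mol Ca²⁺ ≡ 1 mol CaCO₃): 4002 / 100.1 g/mol = 39.98 mol.
(a) Mass of CaCl₂: 39.98 × 111 = 4438 g.

(b) Moles of Na₂CO₃: 32,600 g ÷ 106 g/mol = 307.5 mol → 615.1 eq of alkalinity.
(b) As CaCO₃: 615.1 eq × 50 g/eq = 30,750 g.
(b) Rise: 30,750 g / 496,000 L × 1000 = 62.01 mg/L.

(a) 4.44 kg; (b) 62.0 ppm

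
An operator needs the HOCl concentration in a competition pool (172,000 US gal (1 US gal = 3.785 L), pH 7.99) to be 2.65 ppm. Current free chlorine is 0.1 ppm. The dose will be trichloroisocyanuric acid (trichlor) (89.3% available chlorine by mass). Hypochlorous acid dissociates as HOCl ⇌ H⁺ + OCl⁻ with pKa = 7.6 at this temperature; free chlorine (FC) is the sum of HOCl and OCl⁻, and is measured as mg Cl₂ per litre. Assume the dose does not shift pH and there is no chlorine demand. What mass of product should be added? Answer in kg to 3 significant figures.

Volume: 172,000 US gal × 3.785 L/gal = 651,020 L.
[OCl⁻]/[HOCl] = 10^(pH − pKa) = 10^(7.99 − 7.6) = 2.455; fraction as HOCl = 1/(1 + 2.455) = 0.2895.
Free chlorine required for 2.65 ppm HOCl: 2.65 / 0.2895 = 9.155 ppm.
FC to add: 9.155 − 0.1 = 9.055 mg/L as Cl₂.
Cl₂ equivalent: 9.055 mg/L × 651,020 L = 5895 g.
Product at 89.3% available Cl: 5895 / 0.893 = 6601 g.

6.60 kg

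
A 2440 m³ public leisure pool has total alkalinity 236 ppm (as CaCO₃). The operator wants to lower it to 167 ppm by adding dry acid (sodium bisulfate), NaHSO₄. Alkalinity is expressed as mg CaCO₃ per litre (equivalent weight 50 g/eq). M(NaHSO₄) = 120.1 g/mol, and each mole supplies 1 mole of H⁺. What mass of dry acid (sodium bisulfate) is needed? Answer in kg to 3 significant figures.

404 kg

Volume: 2440 m³ = 2,440,000 L.
Alkalinity to neutralize: (236 − 167) = 69 mg/L as CaCO₃ × 2,440,000 L = 168,400 g as CaCO₃.
Equivalents of H⁺ required: 168,400 ÷ 50 g/eq = 3367 eq = 3367 mol NaHSO₄.
Mass of NaHSO₄: 3367 × 120.1 = 404,400 g.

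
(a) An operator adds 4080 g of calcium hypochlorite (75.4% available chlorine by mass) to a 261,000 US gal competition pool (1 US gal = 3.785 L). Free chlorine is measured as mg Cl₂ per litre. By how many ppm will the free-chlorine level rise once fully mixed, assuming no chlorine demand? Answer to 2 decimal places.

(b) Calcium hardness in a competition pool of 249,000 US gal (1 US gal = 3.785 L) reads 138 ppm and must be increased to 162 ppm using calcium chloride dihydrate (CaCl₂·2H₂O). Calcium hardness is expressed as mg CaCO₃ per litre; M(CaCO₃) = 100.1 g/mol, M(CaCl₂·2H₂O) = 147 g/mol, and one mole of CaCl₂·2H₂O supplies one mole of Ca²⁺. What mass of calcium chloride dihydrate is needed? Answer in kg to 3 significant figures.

(a) Volume: 261,000 US gal × 3.785 L/gal = 987,885 L.
(a) Available chlorine delivered: 4080 g × 0.754 = 3076 g as Cl₂.
(a) Concentration rise: 3076 g / 987,885 L = 3.114 mg/L = 3.11 ppm.

(b) Volume: 249,000 US gal × 3.785 L/gal = 942,465 L.
(b) Hardness to add: (162 − 138) = 24 mg/L as CaCO₃ × 942,465 L = 22,620 g as CaCO₃.
(b) Moles of Ca²⁺ (1 mol Ca²⁺ ≡ 1 mol CaCO₃): 22,620 / 100.1 g/mol = 226 mol.
(b) Mass of CaCl₂·2H₂O: 226 × 147 = 33,220 g.

(a) 3.11 ppm; (b) 33.2 kg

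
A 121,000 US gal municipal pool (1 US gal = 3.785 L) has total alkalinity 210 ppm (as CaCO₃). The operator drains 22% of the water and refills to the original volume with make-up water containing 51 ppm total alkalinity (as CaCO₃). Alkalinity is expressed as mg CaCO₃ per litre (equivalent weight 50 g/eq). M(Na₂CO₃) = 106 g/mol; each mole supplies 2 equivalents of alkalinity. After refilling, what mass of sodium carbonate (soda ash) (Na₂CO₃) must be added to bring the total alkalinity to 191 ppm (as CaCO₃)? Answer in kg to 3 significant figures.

7.76 kg

Volume: 121,000 US gal × 3.785 L/gal = 457,985 L.
After draining 22% and refilling: 210 × 0.78 + 51 × 0.22 = 175.02 ppm.
Deficit to target: 191 − 175.02 = 15.98 mg/L.
As CaCO₃: 15.98 mg/L × 457,985 L = 7319 g; ÷ 50 g/eq ÷ 2 = 73.19 mol Na₂CO₃.
Mass: 73.19 × 106 = 7758 g.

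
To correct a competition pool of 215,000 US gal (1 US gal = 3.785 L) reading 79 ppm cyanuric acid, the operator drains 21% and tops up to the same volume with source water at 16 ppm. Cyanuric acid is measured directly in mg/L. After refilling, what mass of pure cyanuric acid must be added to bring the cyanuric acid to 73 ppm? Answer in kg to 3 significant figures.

Volume: 215,000 US gal × 3.785 L/gal = 813,775 L.
After draining 21% and refilling: 79 × 0.79 + 16 × 0.21 = 65.77 ppm.
Deficit to target: 73 − 65.77 = 7.23 mg/L.
Mass: 7.23 mg/L × 813,775 L = 5884 g cyanuric acid.

5.88 kg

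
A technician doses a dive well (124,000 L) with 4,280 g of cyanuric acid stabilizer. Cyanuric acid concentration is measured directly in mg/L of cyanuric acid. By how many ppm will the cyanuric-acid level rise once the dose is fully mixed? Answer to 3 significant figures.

34.5 ppm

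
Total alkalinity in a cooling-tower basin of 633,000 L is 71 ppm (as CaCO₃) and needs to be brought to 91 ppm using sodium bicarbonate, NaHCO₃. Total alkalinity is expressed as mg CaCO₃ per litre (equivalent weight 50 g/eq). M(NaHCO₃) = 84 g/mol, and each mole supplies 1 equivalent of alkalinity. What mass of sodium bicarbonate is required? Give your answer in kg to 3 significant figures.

Alkalinity to add: (91 − 71) = 20 mg/L as CaCO₃ × 633,000 L = 12,660 g as CaCO₃.
Equivalents: 12,660 g ÷ 50 g/eq = 253.2 eq.
NaHCO₃ supplies 1 eq per mole → 253.2 mol.
Mass: 253.2 mol × 84 g/mol = 21,270 g.

21.3 kg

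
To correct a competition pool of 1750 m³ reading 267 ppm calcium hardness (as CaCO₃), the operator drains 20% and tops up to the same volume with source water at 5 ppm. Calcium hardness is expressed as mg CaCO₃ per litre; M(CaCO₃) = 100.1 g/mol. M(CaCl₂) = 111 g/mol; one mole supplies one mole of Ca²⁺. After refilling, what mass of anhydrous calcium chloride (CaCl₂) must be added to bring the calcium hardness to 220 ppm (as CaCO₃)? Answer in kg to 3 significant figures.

10.5 kg

Volume: 1750 m³ = 1,750,000 L.
After draining 20% and refilling: 267 × 0.80 + 5 × 0.20 = 214.6 ppm.
Deficit to target: 220 − 214.6 = 5.4 mg/L.
As CaCO₃: 5.4 mg/L × 1,750,000 L = 9450 g; ÷ 100.1 = 94.41 mol Ca²⁺.
Mass: 94.41 × 111 = 10,480 g.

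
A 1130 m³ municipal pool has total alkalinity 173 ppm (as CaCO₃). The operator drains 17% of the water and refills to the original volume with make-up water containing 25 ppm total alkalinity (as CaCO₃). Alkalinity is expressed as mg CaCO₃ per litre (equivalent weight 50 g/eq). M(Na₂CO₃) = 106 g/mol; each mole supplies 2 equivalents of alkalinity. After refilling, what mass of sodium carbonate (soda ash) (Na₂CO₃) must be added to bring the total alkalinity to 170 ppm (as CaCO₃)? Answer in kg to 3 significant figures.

26.5 kg

Volume: 1130 m³ = 1,130,000 L.
After draining 17% and refilling: 173 × 0.83 + 25 × 0.17 = 147.84 ppm.
Deficit to target: 170 − 147.84 = 22.16 mg/L.
As CaCO₃: 22.16 mg/L × 1,130,000 L = 25,040 g; ÷ 50 g/eq ÷ 2 = 250.4 mol Na₂CO₃.
Mass: 250.4 × 106 = 26,540 g.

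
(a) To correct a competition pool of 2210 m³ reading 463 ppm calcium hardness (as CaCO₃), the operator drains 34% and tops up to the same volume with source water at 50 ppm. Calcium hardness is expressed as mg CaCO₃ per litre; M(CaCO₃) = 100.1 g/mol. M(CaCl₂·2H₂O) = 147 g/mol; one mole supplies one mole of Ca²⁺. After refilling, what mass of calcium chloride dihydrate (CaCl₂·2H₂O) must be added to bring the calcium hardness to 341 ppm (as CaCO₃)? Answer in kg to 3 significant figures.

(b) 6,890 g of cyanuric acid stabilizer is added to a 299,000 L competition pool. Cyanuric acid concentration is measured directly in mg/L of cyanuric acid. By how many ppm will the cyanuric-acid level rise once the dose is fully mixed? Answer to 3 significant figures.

(a) Volume: 2210 m³ = 2,210,000 L.
(a) After draining 34% and refilling: 463 × 0.66 + 50 × 0.34 = 322.58 ppm.
(a) Deficit to target: 341 − 322.58 = 18.42 mg/L.
(a) As CaCO₃: 18.42 mg/L × 2,210,000 L = 40,710 g; ÷ 100.1 = 406.7 mol Ca²⁺.
(a) Mass: 406.7 × 147 = 59,780 g.

(b) Rise: 6,890 g / 299,000 L × 1000 = 23.04 mg/L.

(a) 59.8 kg; (b) 23.0 ppm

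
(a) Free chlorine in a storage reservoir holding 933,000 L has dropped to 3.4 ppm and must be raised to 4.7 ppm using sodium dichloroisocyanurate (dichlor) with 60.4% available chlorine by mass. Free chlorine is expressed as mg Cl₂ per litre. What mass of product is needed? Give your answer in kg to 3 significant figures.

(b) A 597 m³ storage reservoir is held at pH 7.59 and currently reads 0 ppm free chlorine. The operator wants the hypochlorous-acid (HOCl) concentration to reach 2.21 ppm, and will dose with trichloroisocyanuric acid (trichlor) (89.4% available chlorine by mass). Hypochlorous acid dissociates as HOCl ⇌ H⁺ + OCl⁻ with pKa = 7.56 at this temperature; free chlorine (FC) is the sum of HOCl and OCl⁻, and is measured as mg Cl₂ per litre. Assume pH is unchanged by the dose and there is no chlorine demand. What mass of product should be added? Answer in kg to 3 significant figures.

(a) Chlorine deficit: 4.7 − 3.4 = 1.3 ppm = 1.3 mg/L as Cl₂.
(a) Cl₂ equivalent needed: 1.3 mg/L × 933,000 L = 1,213,000 mg = 1213 g.
(a) Product at 60.4% available chlorine: 1213 / 0.604 = 2008 g.

(b) Volume: 597 m³ = 597,000 L.
(b) [OCl⁻]/[HOCl] = 10^(pH − pKa) = 10^(7.59 − 7.56) = 1.072; fraction as HOCl = 1/(1 + 1.072) = 0.4827.
(b) Free chlorine required for 2.21 ppm HOCl: 2.21 / 0.4827 = 4.578 ppm.
(b) FC to add: 4.578 − 0 = 4.578 mg/L as Cl₂.
(b) Cl₂ equivalent: 4.578 mg/L × 597,000 L = 2733 g.
(b) Product at 89.4% available Cl: 2733 / 0.894 = 3057 g.

(a) 2.01 kg; (b) 3.06 kg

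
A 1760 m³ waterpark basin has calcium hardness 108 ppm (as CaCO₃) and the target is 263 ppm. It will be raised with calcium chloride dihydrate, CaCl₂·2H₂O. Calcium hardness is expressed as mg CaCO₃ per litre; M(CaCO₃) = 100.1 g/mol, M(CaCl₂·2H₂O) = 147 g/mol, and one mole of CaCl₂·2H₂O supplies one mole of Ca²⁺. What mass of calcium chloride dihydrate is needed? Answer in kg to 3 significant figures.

401 kg

Volume: 1760 m³ = 1,760,000 L.
Hardness to add: (263 − 108) = 155 mg/L as CaCO₃ × 1,760,000 L = 272,800 g as CaCO₃.
Moles of Ca²⁺ (1 mol Ca²⁺ ≡ 1 mol CaCO₃): 272,800 / 100.1 g/mol = 2725 mol.
Mass of CaCl₂·2H₂O: 2725 × 147 = 400,600 g.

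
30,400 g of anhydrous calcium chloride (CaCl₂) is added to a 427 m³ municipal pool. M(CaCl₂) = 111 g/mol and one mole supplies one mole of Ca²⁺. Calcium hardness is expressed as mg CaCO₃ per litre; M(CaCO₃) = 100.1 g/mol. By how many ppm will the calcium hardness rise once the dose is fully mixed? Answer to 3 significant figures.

64.2 ppm

Volume: 427 m³ = 427,000 L.
Moles of Ca²⁺: 30,400 g ÷ 111 g/mol = 273.9 mol.
As CaCO₃: 273.9 mol × 100.1 g/mol = 27,410 g.
Rise: 27,410 g / 427,000 L × 1000 = 64.2 mg/L.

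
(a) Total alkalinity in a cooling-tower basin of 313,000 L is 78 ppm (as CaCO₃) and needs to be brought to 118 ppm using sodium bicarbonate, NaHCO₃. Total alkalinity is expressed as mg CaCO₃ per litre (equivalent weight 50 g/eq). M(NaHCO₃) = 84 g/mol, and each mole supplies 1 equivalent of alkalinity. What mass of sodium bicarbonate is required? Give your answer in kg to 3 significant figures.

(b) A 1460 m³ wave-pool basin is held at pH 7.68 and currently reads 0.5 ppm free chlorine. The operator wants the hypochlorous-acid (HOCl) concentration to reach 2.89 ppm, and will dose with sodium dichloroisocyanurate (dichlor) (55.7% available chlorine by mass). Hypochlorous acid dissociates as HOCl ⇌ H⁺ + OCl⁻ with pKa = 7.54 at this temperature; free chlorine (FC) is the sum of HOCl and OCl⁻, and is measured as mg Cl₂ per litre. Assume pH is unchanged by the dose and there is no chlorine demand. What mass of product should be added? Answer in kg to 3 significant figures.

(a) 21.0 kg; (b) 16.7 kg

(a) Alkalinity to add: (118 − 78) = 40 mg/L as CaCO₃ × 313,000 L = 12,520 g as CaCO₃.
(a) Equivalents: 12,520 g ÷ 50 g/eq = 250.4 eq.
(a) NaHCO₃ supplies 1 eq per mole → 250.4 mol.
(a) Mass: 250.4 mol × 84 g/mol = 21,030 g.

(b) Volume: 1460 m³ = 1,460,000 L.
(b) [OCl⁻]/[HOCl] = 10^(pH − pKa) = 10^(7.68 − 7.54) = 1.38; fraction as HOCl = 1/(1 + 1.38) = 0.4201.
(b) Free chlorine required for 2.89 ppm HOCl: 2.89 / 0.4201 = 6.879 ppm.
(b) FC to add: 6.879 − 0.5 = 6.379 mg/L as Cl₂.
(b) Cl₂ equivalent: 6.379 mg/L × 1,460,000 L = 9314 g.
(b) Product at 55.7% available Cl: 9314 / 0.557 = 16,720 g.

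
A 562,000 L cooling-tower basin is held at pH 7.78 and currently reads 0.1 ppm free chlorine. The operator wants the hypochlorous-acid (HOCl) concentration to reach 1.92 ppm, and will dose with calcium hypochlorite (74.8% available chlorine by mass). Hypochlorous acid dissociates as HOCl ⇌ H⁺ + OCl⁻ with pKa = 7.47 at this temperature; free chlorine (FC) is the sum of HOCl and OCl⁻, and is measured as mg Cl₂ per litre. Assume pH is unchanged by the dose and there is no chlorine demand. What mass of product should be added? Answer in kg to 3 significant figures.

[OCl⁻]/[HOCl] = 10^(pH − pKa) = 10^(7.78 − 7.47) = 2.042; fraction as HOCl = 1/(1 + 2.042) = 0.3288.
Free chlorine required for 1.92 ppm HOCl: 1.92 / 0.3288 = 5.84 ppm.
FC to add: 5.84 − 0.1 = 5.74 mg/L as Cl₂.
Cl₂ equivalent: 5.74 mg/L × 562,000 L = 3226 g.
Product at 74.8% available Cl: 3226 / 0.748 = 4313 g.

4.31 kg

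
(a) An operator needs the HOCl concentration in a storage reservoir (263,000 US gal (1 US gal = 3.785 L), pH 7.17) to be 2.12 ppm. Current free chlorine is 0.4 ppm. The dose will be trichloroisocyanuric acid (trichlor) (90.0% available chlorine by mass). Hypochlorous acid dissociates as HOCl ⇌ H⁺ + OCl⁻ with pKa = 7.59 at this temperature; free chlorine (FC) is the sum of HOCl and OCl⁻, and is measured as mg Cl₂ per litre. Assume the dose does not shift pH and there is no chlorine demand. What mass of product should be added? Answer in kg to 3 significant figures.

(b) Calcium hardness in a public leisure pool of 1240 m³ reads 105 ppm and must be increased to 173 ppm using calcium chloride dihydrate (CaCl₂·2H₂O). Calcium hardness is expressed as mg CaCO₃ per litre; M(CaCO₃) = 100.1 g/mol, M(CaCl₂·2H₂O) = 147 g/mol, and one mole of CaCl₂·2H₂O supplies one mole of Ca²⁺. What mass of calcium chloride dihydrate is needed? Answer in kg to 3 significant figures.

(a) 2.79 kg; (b) 124 kg

(a) Volume: 263,000 US gal × 3.785 L/gal = 995,455 L.
(a) [OCl⁻]/[HOCl] = 10^(pH − pKa) = 10^(7.17 − 7.59) = 0.3802; fraction as HOCl = 1/(1 + 0.3802) = 0.7245.
(a) Free chlorine required for 2.12 ppm HOCl: 2.12 / 0.7245 = 2.926 ppm.
(a) FC to add: 2.926 − 0.4 = 2.526 mg/L as Cl₂.
(a) Cl₂ equivalent: 2.526 mg/L × 995,455 L = 2515 g.
(a) Product at 90.0% available Cl: 2515 / 0.9 = 2794 g.

(b) Volume: 1240 m³ = 1,240,000 L.
(b) Hardness to add: (173 − 105) = 68 mg/L as CaCO₃ × 1,240,000 L = 84,320 g as CaCO₃.
(b) Moles of Ca²⁺ (1 mol Ca²⁺ ≡ 1 mol CaCO₃): 84,320 / 100.1 g/mol = 842.4 mol.
(b) Mass of CaCl₂·2H₂O: 842.4 × 147 = 123,800 g.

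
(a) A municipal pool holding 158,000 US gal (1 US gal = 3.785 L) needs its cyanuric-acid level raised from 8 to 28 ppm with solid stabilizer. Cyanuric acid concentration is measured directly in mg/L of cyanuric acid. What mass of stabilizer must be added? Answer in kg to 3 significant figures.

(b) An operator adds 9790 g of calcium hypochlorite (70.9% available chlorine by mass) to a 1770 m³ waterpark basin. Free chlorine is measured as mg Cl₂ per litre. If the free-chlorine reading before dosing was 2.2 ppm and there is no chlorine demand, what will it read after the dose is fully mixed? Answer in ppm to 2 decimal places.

(a) 12.0 kg; (b) 6.12 ppm

(a) Volume: 158,000 US gal × 3.785 L/gal = 598,030 L.
(a) CYA to add: (28 − 8) = 20 mg/L × 598,030 L = 11,960 g cyanuric acid.

(b) Volume: 1770 m³ = 1,770,000 L.
(b) Available chlorine delivered: 9790 g × 0.709 = 6941 g as Cl₂.
(b) Concentration rise: 6941 g / 1,770,000 L = 3.922 mg/L = 3.92 ppm.
(b) Final FC: 2.2 + 3.92 = 6.12 ppm.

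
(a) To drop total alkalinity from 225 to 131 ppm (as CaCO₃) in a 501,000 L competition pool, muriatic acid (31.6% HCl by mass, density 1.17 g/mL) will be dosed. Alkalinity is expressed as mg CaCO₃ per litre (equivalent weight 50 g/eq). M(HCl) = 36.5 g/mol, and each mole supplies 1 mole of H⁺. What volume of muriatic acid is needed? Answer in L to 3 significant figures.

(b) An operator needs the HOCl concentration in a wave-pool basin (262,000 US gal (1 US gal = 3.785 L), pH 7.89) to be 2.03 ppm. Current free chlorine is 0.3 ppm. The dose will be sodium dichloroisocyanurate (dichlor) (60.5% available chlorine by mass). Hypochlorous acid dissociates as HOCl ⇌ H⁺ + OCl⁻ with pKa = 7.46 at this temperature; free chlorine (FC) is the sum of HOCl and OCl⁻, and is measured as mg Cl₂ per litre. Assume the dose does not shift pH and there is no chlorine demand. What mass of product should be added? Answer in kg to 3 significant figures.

(a) Alkalinity to neutralize: (225 − 131) = 94 mg/L as CaCO₃ × 501,000 L = 47,090 g as CaCO₃.
(a) Equivalents of H⁺ required: 47,090 ÷ 50 g/eq = 941.9 eq = 941.9 mol HCl.
(a) Mass of HCl: 941.9 × 36.5 = 34,380 g.
(a) Mass of 31.6% solution: 34,380 / 0.316 = 108,800 g.
(a) Volume: 108,800 g ÷ 1.17 g/mL = 92,990 mL.

(b) Volume: 262,000 US gal × 3.785 L/gal = 991,670 L.
(b) [OCl⁻]/[HOCl] = 10^(pH − pKa) = 10^(7.89 − 7.46) = 2.692; fraction as HOCl = 1/(1 + 2.692) = 0.2709.
(b) Free chlorine required for 2.03 ppm HOCl: 2.03 / 0.2709 = 7.494 ppm.
(b) FC to add: 7.494 − 0.3 = 7.194 mg/L as Cl₂.
(b) Cl₂ equivalent: 7.194 mg/L × 991,670 L = 7134 g.
(b) Product at 60.5% available Cl: 7134 / 0.605 = 11,790 g.

(a) 93.0 L; (b) 11.8 kg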